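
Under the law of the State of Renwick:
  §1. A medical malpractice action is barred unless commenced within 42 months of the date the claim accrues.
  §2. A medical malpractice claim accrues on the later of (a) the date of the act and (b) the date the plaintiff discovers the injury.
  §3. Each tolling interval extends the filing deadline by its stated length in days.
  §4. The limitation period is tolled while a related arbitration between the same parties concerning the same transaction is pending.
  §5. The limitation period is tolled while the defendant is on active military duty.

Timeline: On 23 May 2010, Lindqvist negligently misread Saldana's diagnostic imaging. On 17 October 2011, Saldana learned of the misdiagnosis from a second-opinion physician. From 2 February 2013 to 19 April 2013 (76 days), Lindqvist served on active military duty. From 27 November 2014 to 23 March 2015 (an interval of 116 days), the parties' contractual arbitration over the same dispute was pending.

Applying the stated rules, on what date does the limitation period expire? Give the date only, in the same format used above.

The claim accrued on 17 October 2011 — the later of the 23 May 2010 act and the 17 October 2011 discovery.
The untolled deadline — 42 months after 17 October 2011 — is 17 April 2015.
Because the defendant's active military service ran from 2 February 2013 to 19 April 2013, the deadline is extended by 76 days to 2 July 2015.
The pending related arbitration from 27 November 2014 to 23 March 2015 tolled the period for 116 days, extending the deadline to 26 October 2015.

26 October 2015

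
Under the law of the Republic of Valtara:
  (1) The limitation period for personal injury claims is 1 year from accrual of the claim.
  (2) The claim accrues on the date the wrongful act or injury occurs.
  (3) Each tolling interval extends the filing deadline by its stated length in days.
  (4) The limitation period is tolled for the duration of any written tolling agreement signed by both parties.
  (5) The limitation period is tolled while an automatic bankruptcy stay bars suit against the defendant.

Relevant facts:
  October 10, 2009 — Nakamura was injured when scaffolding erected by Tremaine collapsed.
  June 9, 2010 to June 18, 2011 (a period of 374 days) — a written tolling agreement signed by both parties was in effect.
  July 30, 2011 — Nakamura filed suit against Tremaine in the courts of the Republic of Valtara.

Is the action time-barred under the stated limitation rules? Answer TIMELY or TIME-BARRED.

The claim accrued on October 10, 2009, the date of the act.
Adding the 1 year base period to October 10, 2009 gives a deadline of October 10, 2010, before any tolling.
Because the written tolling agreement ran from June 9, 2010 to June 18, 2011, the deadline is extended by 374 days to October 19, 2011.
The July 30, 2011 filing precedes the October 19, 2011 deadline; the claim is timely.

TIMELY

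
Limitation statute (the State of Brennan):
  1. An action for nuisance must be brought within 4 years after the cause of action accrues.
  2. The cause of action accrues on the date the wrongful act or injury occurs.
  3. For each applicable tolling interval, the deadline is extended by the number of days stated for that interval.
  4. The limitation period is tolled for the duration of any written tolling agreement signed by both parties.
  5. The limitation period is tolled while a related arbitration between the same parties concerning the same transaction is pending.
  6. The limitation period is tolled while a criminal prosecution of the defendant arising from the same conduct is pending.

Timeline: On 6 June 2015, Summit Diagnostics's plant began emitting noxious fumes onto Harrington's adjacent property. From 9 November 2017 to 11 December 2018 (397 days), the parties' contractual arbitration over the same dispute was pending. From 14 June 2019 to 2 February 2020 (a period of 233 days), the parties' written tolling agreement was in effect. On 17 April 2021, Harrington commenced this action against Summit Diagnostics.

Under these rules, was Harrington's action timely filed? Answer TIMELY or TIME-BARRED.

TIME-BARRED

The claim accrued on 6 June 2015, when the wrongful act occurred.
The untolled deadline — 4 years after 6 June 2015 — is 6 June 2019.
The pending related arbitration from 9 November 2017 to 11 December 2018 tolled the period for 397 days, extending the deadline to 7 July 2020.
The written tolling agreement from 14 June 2019 to 2 February 2020 tolled the period for 233 days, extending the deadline to 25 February 2021.
Filing on 17 April 2021 missed the 25 February 2021 deadline — the action is time-barred.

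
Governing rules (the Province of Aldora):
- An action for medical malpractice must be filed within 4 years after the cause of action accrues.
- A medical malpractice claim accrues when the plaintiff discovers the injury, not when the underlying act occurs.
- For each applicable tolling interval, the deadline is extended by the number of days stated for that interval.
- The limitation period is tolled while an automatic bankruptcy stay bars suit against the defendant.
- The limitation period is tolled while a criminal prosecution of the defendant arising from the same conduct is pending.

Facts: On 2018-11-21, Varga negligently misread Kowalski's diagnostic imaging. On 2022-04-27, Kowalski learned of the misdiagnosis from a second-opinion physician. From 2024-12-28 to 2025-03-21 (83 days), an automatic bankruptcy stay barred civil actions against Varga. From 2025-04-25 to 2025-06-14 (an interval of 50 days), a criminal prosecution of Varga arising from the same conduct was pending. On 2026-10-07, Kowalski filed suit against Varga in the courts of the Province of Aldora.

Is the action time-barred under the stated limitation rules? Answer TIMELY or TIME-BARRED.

Accrual is tied to discovery, so the period began on 2022-04-27 rather than on 2018-11-21 when the act occurred.
4 years from 2022-04-27 is 2026-04-27.
The automatic bankruptcy stay from 2024-12-28 to 2025-03-21 tolled the period for 83 days, extending the deadline to 2026-07-19.
Because the pending criminal prosecution ran from 2025-04-25 to 2025-06-14, the deadline is extended by 50 days to 2026-09-07.
Filing on 2026-10-07 missed the 2026-09-07 deadline — the action is time-barred.

TIME-BARRED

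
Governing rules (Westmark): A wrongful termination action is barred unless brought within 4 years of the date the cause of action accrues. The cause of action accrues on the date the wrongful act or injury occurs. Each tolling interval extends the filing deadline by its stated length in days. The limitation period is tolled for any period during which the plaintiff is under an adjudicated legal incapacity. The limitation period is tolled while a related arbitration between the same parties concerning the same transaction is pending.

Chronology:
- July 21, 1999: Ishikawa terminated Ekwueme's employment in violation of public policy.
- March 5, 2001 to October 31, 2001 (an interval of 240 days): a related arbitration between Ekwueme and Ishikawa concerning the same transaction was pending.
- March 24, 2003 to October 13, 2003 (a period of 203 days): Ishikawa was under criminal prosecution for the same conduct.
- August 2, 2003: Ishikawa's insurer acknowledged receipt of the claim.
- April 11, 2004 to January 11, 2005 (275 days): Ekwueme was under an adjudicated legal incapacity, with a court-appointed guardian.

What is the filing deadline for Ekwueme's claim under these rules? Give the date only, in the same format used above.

The cause of action accrued on July 21, 1999, the date of the act.
The untolled deadline — 4 years after July 21, 1999 — is July 21, 2003.
The period was tolled for 240 days by the pending related arbitration (March 5, 2001 to October 31, 2001), pushing the deadline to March 17, 2004.
By the time the plaintiff's legal incapacity began on April 11, 2004, the limitation period had already expired on March 17, 2004; that interval cannot revive it.
Although a criminal prosecution ran from March 24, 2003 to October 13, 2003, the stated rules do not make that a tolling event, so it is disregarded.
None of the other events listed affects the running of the period under the stated rules.

March 17, 2004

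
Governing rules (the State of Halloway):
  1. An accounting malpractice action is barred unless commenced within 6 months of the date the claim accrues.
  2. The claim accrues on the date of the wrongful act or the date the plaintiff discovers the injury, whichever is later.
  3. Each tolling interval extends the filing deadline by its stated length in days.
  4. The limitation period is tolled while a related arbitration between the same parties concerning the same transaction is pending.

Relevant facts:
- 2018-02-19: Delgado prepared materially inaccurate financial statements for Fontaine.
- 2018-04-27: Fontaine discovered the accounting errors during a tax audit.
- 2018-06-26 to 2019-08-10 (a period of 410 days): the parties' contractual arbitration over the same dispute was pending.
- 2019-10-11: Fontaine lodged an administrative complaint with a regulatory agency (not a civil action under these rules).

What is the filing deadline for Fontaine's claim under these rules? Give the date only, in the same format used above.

2019-12-11

Because discovery on 2018-04-27 post-dates the 2018-02-19 act, accrual under the later-of rule falls on 2018-04-27.
6 months from 2018-04-27 is 2018-10-27.
Because the pending related arbitration ran from 2018-06-26 to 2019-08-10, the deadline is extended by 410 days to 2019-12-11.
The other events in the timeline have no effect on the limitation period under the stated rules.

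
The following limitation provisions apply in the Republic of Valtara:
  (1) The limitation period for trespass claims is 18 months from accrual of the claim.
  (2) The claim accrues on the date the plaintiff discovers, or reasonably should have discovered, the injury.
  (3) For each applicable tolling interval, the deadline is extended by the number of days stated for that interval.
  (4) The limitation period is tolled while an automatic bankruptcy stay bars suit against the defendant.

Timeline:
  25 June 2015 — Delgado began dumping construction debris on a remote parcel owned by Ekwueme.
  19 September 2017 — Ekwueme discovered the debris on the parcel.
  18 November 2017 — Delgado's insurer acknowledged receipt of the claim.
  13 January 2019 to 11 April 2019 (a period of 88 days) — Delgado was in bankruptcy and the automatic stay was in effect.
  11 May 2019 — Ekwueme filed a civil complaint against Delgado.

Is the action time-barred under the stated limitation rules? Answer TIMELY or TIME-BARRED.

Under the discovery rule, the claim accrued on 19 September 2017, when Ekwueme discovered the injury — not on the 25 June 2015 date of the underlying act.
The untolled deadline — 18 months after 19 September 2017 — is 19 March 2019.
Because the automatic bankruptcy stay ran from 13 January 2019 to 11 April 2019, the deadline is extended by 88 days to 15 June 2019.
None of the other events listed affects the running of the period under the stated rules.
Filing on 11 May 2019 beat the 15 June 2019 deadline — the action is timely.

TIMELY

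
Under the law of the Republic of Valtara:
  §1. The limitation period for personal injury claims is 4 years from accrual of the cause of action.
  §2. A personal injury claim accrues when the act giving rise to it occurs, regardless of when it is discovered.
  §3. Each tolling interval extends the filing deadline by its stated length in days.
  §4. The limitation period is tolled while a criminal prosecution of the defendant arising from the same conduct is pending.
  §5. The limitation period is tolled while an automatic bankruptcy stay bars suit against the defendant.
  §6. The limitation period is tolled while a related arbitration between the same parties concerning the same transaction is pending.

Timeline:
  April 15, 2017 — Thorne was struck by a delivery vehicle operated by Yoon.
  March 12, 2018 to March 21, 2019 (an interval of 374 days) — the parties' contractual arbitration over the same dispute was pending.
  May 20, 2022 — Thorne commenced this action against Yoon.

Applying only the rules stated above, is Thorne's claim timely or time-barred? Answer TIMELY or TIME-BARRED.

TIME-BARRED

The cause of action accrued on April 15, 2017, the date of the act.
The untolled deadline — 4 years after April 15, 2017 — is April 15, 2021.
Because the pending related arbitration ran from March 12, 2018 to March 21, 2019, the deadline is extended by 374 days to April 24, 2022.
Filing on May 20, 2022 missed the April 24, 2022 deadline — the action is time-barred.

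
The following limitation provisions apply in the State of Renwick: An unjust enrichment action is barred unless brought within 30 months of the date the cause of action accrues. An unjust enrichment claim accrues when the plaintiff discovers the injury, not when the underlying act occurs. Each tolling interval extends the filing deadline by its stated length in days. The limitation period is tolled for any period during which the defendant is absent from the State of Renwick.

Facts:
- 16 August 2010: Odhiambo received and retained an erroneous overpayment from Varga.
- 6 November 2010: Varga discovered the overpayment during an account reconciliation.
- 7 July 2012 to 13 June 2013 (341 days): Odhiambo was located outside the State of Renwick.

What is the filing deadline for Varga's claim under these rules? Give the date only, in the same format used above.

12 April 2014

Under the discovery rule, the claim accrued on 6 November 2010, when Varga discovered the injury — not on the 16 August 2010 date of the underlying act.
The untolled deadline — 30 months after 6 November 2010 — is 6 May 2013.
Because the defendant's absence from the jurisdiction ran from 7 July 2012 to 13 June 2013, the deadline is extended by 341 days to 12 April 2014.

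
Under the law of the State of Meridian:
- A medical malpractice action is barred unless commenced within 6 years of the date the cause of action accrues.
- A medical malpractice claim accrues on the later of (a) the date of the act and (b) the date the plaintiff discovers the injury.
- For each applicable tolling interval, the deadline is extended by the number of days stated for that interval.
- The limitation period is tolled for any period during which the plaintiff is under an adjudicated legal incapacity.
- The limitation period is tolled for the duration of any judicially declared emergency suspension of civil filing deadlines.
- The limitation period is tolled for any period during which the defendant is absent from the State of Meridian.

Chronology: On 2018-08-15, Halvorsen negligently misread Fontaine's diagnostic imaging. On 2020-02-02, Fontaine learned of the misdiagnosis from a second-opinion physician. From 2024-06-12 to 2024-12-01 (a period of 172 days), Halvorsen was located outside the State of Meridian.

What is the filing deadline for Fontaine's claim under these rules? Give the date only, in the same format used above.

2026-07-24

Taking the later of the act (2018-08-15) and discovery (2020-02-02), the claim accrued on 2020-02-02.
6 years from 2020-02-02 is 2026-02-02.
Because the defendant's absence from the jurisdiction ran from 2024-06-12 to 2024-12-01, the deadline is extended by 172 days to 2026-07-24.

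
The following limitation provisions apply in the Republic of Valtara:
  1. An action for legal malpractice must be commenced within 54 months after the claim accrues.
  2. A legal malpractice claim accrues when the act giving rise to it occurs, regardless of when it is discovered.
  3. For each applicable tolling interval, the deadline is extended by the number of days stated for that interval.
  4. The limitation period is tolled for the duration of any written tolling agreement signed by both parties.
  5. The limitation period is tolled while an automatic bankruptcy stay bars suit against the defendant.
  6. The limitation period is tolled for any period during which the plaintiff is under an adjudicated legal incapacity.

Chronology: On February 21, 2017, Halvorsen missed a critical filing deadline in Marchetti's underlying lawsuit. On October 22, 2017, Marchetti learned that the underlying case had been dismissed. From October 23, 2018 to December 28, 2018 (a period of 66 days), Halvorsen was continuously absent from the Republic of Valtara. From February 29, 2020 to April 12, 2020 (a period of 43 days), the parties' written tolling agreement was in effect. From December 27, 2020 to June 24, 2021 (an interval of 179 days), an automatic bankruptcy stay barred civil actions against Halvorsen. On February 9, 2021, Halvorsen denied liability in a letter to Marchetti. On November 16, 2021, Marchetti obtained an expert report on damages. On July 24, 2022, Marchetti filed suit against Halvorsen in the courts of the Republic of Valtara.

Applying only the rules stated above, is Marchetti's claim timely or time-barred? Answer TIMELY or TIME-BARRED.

TIME-BARRED

The claim accrued on February 21, 2017, when the wrongful act occurred; under the stated occurrence rule the October 22, 2017 discovery does not delay accrual.
The untolled deadline — 54 months after February 21, 2017 — is August 21, 2021.
The written tolling agreement from February 29, 2020 to April 12, 2020 tolled the period for 43 days, extending the deadline to October 3, 2021.
Because the automatic bankruptcy stay ran from December 27, 2020 to June 24, 2021, the deadline is extended by 179 days to March 31, 2022.
The defendant's absence from the jurisdiction from October 23, 2018 to December 28, 2018 does not toll the period, because no stated rule makes the defendant's absence a tolling event.
The other events in the timeline have no effect on the limitation period under the stated rules.
Marchetti filed on July 24, 2022, after the March 31, 2022 deadline, so the action is time-barred.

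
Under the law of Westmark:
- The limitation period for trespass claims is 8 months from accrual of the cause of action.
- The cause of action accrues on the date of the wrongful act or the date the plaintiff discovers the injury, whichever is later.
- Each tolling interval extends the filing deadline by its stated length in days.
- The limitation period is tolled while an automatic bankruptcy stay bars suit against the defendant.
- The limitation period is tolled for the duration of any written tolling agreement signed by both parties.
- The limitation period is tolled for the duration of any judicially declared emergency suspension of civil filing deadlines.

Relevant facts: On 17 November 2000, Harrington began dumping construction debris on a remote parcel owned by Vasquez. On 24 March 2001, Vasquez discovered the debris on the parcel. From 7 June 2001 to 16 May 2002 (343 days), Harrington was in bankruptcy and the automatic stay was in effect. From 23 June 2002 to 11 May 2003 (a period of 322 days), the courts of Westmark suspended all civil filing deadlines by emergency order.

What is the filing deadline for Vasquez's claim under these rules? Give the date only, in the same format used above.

20 September 2003

Taking the later of the act (17 November 2000) and discovery (24 March 2001), the claim accrued on 24 March 2001.
The untolled deadline — 8 months after 24 March 2001 — is 24 November 2001.
Because the automatic bankruptcy stay ran from 7 June 2001 to 16 May 2002, the deadline is extended by 343 days to 2 November 2002.
The emergency suspension of filing deadlines from 23 June 2002 to 11 May 2003 tolled the period for 322 days, extending the deadline to 20 September 2003.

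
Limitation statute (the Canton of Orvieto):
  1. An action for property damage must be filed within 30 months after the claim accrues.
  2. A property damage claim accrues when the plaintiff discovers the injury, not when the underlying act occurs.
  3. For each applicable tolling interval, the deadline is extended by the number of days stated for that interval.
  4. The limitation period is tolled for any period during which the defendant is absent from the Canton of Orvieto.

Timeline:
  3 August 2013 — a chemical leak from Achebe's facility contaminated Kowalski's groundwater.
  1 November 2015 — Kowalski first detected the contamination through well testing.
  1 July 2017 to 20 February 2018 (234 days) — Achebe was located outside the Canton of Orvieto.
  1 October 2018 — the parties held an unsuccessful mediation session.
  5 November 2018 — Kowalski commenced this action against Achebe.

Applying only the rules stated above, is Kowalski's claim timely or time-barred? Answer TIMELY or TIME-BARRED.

Under the discovery rule, the claim accrued on 1 November 2015, when Kowalski discovered the injury — not on the 3 August 2013 date of the underlying act.
The untolled deadline — 30 months after 1 November 2015 — is 1 May 2018.
The defendant's absence from the jurisdiction from 1 July 2017 to 20 February 2018 tolled the period for 234 days, extending the deadline to 21 December 2018.
Nothing else in the chronology tolls or restarts the period.
Kowalski filed on 5 November 2018, before the 21 December 2018 deadline, so the action is timely.

TIMELY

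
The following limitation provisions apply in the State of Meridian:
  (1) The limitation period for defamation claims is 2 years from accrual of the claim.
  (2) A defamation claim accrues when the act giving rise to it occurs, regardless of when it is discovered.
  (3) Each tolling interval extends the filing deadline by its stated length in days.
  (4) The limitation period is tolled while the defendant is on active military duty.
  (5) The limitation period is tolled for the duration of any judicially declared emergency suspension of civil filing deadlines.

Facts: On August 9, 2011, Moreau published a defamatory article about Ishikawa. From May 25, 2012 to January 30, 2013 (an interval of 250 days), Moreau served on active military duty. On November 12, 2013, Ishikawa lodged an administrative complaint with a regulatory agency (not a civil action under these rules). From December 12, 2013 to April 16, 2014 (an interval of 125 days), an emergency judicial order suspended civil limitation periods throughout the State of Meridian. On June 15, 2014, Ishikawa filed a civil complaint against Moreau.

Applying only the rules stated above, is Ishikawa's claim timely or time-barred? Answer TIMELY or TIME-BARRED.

TIMELY

The claim accrued on August 9, 2011, when the wrongful act occurred.
Adding the 2 years base period to August 9, 2011 gives a deadline of August 9, 2013, before any tolling.
The defendant's active military service from May 25, 2012 to January 30, 2013 tolled the period for 250 days, extending the deadline to April 16, 2014.
Because the emergency suspension of filing deadlines ran from December 12, 2013 to April 16, 2014, the deadline is extended by 125 days to August 19, 2014.
The other events in the timeline have no effect on the limitation period under the stated rules.
The June 15, 2014 filing precedes the August 19, 2014 deadline; the claim is timely.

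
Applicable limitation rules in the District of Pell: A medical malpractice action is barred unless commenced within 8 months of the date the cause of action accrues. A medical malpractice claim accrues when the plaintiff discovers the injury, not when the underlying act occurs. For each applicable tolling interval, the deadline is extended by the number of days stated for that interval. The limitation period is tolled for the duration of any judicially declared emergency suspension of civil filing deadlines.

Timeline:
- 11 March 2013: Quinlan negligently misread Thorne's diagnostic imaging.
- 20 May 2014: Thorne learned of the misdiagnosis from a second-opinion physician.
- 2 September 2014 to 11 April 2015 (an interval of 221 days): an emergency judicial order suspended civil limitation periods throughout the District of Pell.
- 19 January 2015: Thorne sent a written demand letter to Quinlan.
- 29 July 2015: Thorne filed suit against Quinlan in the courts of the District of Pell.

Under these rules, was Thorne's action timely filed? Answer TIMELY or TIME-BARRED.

The claim did not accrue until Thorne discovered the injury on 20 May 2014; the 11 March 2013 act date does not start the clock under the stated rule.
8 months from 20 May 2014 is 20 January 2015.
Because the emergency suspension of filing deadlines ran from 2 September 2014 to 11 April 2015, the deadline is extended by 221 days to 29 August 2015.
The other events in the timeline have no effect on the limitation period under the stated rules.
Thorne filed on 29 July 2015, before the 29 August 2015 deadline, so the action is timely.

TIMELY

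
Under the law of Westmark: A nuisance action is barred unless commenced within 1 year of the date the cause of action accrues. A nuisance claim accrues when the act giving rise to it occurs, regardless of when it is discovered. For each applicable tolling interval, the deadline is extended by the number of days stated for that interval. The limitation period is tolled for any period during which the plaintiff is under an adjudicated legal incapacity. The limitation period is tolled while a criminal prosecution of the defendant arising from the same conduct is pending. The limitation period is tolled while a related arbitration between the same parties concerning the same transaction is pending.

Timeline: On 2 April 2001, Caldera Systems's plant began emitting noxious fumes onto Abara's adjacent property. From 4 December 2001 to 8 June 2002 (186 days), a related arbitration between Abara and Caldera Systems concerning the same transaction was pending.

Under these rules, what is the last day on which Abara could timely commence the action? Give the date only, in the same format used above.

The claim accrued on 2 April 2001, when the wrongful act occurred.
The untolled deadline — 1 year after 2 April 2001 — is 2 April 2002.
Because the pending related arbitration ran from 4 December 2001 to 8 June 2002, the deadline is extended by 186 days to 5 October 2002.

5 October 2002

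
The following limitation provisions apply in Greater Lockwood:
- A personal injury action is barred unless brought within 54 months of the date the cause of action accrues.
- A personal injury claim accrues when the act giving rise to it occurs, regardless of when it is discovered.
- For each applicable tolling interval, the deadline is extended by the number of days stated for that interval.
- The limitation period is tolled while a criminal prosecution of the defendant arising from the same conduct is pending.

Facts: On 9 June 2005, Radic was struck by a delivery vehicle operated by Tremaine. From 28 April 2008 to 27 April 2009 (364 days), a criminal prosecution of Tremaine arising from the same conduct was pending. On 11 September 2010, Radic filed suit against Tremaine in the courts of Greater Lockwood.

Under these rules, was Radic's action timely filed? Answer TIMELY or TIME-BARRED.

The claim accrued on 9 June 2005, when the wrongful act occurred.
Adding the 54 months base period to 9 June 2005 gives a deadline of 9 December 2009, before any tolling.
The pending criminal prosecution from 28 April 2008 to 27 April 2009 tolled the period for 364 days, extending the deadline to 8 December 2010.
Filing on 11 September 2010 beat the 8 December 2010 deadline — the action is timely.

TIMELY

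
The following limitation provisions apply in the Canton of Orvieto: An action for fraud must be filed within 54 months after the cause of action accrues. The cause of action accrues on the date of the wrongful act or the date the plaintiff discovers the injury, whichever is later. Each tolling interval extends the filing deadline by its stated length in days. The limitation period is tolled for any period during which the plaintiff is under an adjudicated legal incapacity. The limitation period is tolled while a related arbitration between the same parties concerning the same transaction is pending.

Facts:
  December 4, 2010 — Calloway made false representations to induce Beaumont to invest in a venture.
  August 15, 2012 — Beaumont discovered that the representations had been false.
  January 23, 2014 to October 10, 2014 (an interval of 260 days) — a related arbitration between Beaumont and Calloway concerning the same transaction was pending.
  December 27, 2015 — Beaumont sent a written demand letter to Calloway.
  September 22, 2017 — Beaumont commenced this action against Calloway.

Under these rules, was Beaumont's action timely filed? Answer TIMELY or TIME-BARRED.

The claim accrued on August 15, 2012 — the later of the December 4, 2010 act and the August 15, 2012 discovery.
The untolled deadline — 54 months after August 15, 2012 — is February 15, 2017.
The period was tolled for 260 days by the pending related arbitration (January 23, 2014 to October 10, 2014), pushing the deadline to November 2, 2017.
The other events in the timeline have no effect on the limitation period under the stated rules.
The September 22, 2017 filing precedes the November 2, 2017 deadline; the claim is timely.

TIMELY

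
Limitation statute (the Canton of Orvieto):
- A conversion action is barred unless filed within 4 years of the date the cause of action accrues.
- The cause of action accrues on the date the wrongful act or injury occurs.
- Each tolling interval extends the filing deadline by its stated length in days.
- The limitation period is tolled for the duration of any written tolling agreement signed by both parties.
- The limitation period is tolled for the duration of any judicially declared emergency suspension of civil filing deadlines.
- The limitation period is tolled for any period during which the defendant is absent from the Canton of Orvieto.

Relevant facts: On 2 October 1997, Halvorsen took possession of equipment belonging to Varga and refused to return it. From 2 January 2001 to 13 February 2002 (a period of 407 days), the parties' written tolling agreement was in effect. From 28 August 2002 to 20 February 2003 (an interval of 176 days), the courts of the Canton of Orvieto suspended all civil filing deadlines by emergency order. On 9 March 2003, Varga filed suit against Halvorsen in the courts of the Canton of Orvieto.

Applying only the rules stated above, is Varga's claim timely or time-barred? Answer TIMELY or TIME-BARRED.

TIMELY

The claim accrued on 2 October 1997, when the wrongful act occurred.
The untolled deadline — 4 years after 2 October 1997 — is 2 October 2001.
The period was tolled for 407 days by the written tolling agreement (2 January 2001 to 13 February 2002), pushing the deadline to 13 November 2002.
The period was tolled for 176 days by the emergency suspension of filing deadlines (28 August 2002 to 20 February 2003), pushing the deadline to 8 May 2003.
Varga filed on 9 March 2003, before the 8 May 2003 deadline, so the action is timely.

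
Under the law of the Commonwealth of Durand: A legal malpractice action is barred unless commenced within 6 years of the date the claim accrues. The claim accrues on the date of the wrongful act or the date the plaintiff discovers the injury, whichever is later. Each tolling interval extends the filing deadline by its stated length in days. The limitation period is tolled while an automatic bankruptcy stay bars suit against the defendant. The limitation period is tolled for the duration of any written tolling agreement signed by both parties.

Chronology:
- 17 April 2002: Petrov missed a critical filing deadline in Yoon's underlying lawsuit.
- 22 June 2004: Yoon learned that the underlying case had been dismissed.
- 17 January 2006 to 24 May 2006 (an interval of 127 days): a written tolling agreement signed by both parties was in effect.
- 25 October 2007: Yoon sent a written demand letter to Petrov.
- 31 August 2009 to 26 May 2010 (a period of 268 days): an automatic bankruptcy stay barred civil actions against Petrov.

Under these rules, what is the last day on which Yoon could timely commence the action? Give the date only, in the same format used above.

22 July 2011

The claim accrued on 22 June 2004 — the later of the 17 April 2002 act and the 22 June 2004 discovery.
The untolled deadline — 6 years after 22 June 2004 — is 22 June 2010.
The period was tolled for 127 days by the written tolling agreement (17 January 2006 to 24 May 2006), pushing the deadline to 27 October 2010.
The automatic bankruptcy stay from 31 August 2009 to 26 May 2010 tolled the period for 268 days, extending the deadline to 22 July 2011.
The other events in the timeline have no effect on the limitation period under the stated rules.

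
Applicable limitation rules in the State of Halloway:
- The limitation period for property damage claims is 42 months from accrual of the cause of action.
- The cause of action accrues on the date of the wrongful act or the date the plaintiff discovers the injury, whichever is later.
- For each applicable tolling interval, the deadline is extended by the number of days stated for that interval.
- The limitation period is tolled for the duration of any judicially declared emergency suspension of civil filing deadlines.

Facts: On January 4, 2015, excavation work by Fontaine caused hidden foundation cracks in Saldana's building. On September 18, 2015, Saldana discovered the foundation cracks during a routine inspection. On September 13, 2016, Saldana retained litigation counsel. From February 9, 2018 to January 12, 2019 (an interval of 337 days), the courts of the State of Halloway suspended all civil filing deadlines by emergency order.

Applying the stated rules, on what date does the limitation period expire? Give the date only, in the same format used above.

February 18, 2020

The claim accrued on September 18, 2015 — the later of the January 4, 2015 act and the September 18, 2015 discovery.
Adding the 42 months base period to September 18, 2015 gives a deadline of March 18, 2019, before any tolling.
Because the emergency suspension of filing deadlines ran from February 9, 2018 to January 12, 2019, the deadline is extended by 337 days to February 18, 2020.
The other events in the timeline have no effect on the limitation period under the stated rules.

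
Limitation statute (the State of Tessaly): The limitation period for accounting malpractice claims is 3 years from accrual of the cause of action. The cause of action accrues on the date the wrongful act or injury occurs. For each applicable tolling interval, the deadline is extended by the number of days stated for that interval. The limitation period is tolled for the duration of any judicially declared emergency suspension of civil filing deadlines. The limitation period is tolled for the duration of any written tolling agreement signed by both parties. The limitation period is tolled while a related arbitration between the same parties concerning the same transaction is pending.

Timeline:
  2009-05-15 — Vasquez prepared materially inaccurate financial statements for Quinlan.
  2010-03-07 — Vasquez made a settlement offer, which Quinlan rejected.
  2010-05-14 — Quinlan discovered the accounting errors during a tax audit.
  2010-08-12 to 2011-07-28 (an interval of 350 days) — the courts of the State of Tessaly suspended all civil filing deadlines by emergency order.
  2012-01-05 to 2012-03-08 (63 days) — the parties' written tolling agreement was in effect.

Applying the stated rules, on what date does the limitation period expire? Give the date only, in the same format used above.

The claim accrued on 2009-05-15, when the wrongful act occurred; under the stated occurrence rule the 2010-05-14 discovery does not delay accrual.
3 years from 2009-05-15 is 2012-05-15.
The period was tolled for 350 days by the emergency suspension of filing deadlines (2010-08-12 to 2011-07-28), pushing the deadline to 2013-04-30.
The written tolling agreement from 2012-01-05 to 2012-03-08 tolled the period for 63 days, extending the deadline to 2013-07-02.
Nothing else in the chronology tolls or restarts the period.

2013-07-02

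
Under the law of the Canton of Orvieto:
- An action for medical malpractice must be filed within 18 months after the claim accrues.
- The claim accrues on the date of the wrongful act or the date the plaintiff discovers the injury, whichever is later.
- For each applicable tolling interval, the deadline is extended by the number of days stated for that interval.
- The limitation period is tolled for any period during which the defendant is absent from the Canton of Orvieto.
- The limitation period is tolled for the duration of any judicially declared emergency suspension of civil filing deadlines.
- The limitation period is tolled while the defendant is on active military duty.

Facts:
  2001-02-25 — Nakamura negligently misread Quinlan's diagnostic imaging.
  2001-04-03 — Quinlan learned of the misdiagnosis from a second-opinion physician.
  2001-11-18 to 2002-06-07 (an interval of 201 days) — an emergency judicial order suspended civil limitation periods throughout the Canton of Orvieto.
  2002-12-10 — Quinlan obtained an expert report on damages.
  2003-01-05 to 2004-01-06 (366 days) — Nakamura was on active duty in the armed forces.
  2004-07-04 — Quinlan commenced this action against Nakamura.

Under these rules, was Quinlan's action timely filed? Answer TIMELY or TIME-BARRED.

TIME-BARRED

Because discovery on 2001-04-03 post-dates the 2001-02-25 act, accrual under the later-of rule falls on 2001-04-03.
18 months from 2001-04-03 is 2002-10-03.
The period was tolled for 201 days by the emergency suspension of filing deadlines (2001-11-18 to 2002-06-07), pushing the deadline to 2003-04-22.
Because the defendant's active military service ran from 2003-01-05 to 2004-01-06, the deadline is extended by 366 days to 2004-04-22.
Nothing else in the chronology tolls or restarts the period.
Filing on 2004-07-04 missed the 2004-04-22 deadline — the action is time-barred.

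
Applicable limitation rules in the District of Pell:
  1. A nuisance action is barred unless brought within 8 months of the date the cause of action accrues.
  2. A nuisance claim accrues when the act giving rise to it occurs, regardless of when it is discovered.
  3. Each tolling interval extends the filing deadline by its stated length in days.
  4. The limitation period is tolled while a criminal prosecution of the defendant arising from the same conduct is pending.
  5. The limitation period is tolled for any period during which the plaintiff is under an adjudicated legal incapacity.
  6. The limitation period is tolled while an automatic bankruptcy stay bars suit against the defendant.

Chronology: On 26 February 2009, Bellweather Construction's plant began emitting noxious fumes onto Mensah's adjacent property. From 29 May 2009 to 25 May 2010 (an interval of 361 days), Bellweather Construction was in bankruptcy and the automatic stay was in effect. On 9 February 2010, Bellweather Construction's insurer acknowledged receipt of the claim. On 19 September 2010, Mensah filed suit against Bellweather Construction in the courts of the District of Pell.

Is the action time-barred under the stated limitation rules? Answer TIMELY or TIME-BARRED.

The cause of action accrued on 26 February 2009, the date of the act.
The untolled deadline — 8 months after 26 February 2009 — is 26 October 2009.
The period was tolled for 361 days by the automatic bankruptcy stay (29 May 2009 to 25 May 2010), pushing the deadline to 22 October 2010.
Nothing else in the chronology tolls or restarts the period.
Mensah filed on 19 September 2010, before the 22 October 2010 deadline, so the action is timely.

TIMELY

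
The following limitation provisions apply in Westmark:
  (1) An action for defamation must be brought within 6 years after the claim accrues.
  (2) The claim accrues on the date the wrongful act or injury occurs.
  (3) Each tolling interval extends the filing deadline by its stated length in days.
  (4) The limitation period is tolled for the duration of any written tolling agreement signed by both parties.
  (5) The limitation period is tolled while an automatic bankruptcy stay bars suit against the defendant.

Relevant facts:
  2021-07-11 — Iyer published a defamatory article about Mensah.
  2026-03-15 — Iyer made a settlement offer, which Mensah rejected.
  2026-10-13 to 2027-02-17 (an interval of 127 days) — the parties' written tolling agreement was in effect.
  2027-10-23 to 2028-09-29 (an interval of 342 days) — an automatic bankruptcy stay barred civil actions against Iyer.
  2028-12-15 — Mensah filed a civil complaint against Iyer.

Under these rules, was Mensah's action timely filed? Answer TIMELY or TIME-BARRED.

The limitation period began to run on 2021-07-11.
6 years from 2021-07-11 is 2027-07-11.
Because the written tolling agreement ran from 2026-10-13 to 2027-02-17, the deadline is extended by 127 days to 2027-11-15.
The period was tolled for 342 days by the automatic bankruptcy stay (2027-10-23 to 2028-09-29), pushing the deadline to 2028-10-22.
None of the other events listed affects the running of the period under the stated rules.
The 2028-12-15 filing falls after the 2028-10-22 deadline; the claim is time-barred.

TIME-BARRED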